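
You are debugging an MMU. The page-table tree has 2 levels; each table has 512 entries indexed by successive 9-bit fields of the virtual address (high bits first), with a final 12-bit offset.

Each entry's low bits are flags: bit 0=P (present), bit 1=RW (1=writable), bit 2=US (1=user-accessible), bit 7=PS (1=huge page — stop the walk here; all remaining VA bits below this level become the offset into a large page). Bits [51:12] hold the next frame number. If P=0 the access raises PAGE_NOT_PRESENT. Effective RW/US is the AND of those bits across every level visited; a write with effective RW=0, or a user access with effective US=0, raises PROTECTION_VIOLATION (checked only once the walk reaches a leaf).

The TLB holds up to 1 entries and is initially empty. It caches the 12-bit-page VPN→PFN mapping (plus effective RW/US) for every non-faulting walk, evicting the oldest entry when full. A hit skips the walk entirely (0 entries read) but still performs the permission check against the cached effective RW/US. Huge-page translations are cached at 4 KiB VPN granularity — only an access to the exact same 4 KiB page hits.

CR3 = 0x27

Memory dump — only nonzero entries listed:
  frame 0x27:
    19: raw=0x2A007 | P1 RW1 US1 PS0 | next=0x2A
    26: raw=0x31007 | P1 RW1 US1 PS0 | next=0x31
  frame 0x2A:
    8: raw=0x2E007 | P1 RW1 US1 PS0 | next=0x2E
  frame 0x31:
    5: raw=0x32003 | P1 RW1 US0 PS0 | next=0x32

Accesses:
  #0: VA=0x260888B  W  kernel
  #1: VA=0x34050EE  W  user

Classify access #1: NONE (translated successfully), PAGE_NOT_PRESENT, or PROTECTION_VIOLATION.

Trace:
#0 VA=0x260888B (w,kernel):
  lvl0: tbl 0x27, slot 19 ⇒ 0x2A007 (P1/RW1/US1/PS0)
  lvl1: tbl 0x2A, slot 8 ⇒ 0x2E007 (P1/RW1/US1/PS0)
  ⇒ phys 0x2E88B  [2 reads]
#1 VA=0x34050EE (w,user):
  lvl0: tbl 0x27, slot 26 ⇒ 0x31007 (P1/RW1/US1/PS0)
  lvl1: tbl 0x31, slot 5 ⇒ 0x32003 (P1/RW1/US0/PS0)
  ⇒ fault: PROTECTION_VIOLATION  — 2 lookups

Access #1 fault: PROTECTION_VIOLATION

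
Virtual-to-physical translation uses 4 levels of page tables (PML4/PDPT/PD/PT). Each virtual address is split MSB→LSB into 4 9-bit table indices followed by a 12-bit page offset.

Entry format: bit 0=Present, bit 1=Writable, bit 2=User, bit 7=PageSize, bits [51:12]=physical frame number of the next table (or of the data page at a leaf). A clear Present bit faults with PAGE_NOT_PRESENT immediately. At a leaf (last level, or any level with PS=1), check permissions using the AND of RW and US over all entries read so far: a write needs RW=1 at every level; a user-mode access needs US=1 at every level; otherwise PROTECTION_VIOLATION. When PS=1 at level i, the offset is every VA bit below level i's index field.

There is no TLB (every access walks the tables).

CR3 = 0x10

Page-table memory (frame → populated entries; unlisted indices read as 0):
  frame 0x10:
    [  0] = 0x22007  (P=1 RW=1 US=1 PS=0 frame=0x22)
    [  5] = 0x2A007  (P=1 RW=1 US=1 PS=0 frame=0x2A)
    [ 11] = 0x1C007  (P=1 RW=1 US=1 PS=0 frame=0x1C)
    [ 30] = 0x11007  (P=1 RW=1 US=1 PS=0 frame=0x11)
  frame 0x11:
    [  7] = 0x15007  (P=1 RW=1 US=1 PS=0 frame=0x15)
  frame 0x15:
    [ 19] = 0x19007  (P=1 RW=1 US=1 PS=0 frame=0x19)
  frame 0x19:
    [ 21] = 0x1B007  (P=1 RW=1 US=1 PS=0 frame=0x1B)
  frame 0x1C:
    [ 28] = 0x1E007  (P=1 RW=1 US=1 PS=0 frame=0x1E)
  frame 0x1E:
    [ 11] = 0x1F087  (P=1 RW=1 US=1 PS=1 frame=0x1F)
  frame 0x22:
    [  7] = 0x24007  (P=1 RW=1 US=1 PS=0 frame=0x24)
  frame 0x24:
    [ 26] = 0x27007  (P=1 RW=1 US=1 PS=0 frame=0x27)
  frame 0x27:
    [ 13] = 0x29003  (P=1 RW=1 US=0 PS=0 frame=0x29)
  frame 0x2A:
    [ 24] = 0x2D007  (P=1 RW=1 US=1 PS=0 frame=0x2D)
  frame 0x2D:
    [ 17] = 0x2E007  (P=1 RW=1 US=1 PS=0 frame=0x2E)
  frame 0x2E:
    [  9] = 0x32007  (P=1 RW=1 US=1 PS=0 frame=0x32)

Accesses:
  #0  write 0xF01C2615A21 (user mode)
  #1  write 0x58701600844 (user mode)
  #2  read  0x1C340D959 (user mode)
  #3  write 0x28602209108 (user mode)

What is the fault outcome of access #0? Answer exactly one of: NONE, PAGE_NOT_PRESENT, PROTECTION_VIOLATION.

Per-access translation:
#0 VA=0xF01C2615A21 (w,user):
  L0 @0x10[30] → 0x11007  P=1,RW=1,US=1,PS=0
  L1 @0x11[7] → 0x15007  P=1,RW=1,US=1,PS=0
  L2 @0x15[19] → 0x19007  P=1,RW=1,US=1,PS=0
  L3 @0x19[21] → 0x1B007  P=1,RW=1,US=1,PS=0
  ⇒ phys 0x1BA21  [4 reads]
#1 VA=0x58701600844 (w,user):
  L0 @0x10[11] → 0x1C007  P=1,RW=1,US=1,PS=0
  L1 @0x1C[28] → 0x1E007  P=1,RW=1,US=1,PS=0
  L2 @0x1E[11] → 0x1F087  P=1,RW=1,US=1,PS=1
  ⇒ phys 0x1F844 (huge @L2)  [3 reads]
#2 VA=0x1C340D959 (r,user):
  L0 @0x10[0] → 0x22007  P=1,RW=1,US=1,PS=0
  L1 @0x22[7] → 0x24007  P=1,RW=1,US=1,PS=0
  L2 @0x24[26] → 0x27007  P=1,RW=1,US=1,PS=0
  L3 @0x27[13] → 0x29003  P=1,RW=1,US=0,PS=0
  → PROTECTION_VIOLATION  (4 entries read)
#3 VA=0x28602209108 (w,user):
  L0 @0x10[5] → 0x2A007  P=1,RW=1,US=1,PS=0
  L1 @0x2A[24] → 0x2D007  P=1,RW=1,US=1,PS=0
  L2 @0x2D[17] → 0x2E007  P=1,RW=1,US=1,PS=0
  L3 @0x2E[9] → 0x32007  P=1,RW=1,US=1,PS=0
  ⇒ phys 0x32108  [4 reads]

Access #0 fault: NONE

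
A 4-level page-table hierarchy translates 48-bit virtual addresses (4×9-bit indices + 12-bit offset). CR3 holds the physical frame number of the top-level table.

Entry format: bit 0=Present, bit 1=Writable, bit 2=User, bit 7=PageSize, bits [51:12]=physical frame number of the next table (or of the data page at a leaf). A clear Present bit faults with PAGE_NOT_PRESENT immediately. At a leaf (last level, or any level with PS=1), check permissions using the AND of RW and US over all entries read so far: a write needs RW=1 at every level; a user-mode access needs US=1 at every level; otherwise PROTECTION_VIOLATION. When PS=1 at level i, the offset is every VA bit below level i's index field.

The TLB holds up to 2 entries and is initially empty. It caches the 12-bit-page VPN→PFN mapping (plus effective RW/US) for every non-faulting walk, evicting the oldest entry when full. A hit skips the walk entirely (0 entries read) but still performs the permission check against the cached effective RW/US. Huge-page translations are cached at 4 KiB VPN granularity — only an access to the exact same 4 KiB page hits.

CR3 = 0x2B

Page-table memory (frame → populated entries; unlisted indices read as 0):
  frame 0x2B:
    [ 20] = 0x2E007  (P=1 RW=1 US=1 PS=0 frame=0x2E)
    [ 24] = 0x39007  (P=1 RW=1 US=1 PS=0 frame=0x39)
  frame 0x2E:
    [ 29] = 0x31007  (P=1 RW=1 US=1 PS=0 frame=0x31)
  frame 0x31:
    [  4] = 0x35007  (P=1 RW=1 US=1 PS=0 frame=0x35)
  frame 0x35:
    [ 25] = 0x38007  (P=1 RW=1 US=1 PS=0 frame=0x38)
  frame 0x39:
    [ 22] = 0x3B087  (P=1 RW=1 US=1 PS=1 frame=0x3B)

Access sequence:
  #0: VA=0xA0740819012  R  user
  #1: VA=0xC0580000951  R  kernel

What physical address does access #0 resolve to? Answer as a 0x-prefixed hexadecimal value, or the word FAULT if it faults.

Per-access translation:
#0 VA=0xA0740819012 (r,user):
  L0 @0x2B[20] → 0x2E007  P=1,RW=1,US=1,PS=0
  L1 @0x2E[29] → 0x31007  P=1,RW=1,US=1,PS=0
  L2 @0x31[4] → 0x35007  P=1,RW=1,US=1,PS=0
  L3 @0x35[25] → 0x38007  P=1,RW=1,US=1,PS=0
  → PA=0x38012  (4 entries read)
#1 VA=0xC0580000951 (r,kernel):
  L0 @0x2B[24] → 0x39007  P=1,RW=1,US=1,PS=0
  L1 @0x39[22] → 0x3B087  P=1,RW=1,US=1,PS=1
  → PA=0x3B951 (huge @L1)  (2 entries read)

Access #0 PA: 0x38012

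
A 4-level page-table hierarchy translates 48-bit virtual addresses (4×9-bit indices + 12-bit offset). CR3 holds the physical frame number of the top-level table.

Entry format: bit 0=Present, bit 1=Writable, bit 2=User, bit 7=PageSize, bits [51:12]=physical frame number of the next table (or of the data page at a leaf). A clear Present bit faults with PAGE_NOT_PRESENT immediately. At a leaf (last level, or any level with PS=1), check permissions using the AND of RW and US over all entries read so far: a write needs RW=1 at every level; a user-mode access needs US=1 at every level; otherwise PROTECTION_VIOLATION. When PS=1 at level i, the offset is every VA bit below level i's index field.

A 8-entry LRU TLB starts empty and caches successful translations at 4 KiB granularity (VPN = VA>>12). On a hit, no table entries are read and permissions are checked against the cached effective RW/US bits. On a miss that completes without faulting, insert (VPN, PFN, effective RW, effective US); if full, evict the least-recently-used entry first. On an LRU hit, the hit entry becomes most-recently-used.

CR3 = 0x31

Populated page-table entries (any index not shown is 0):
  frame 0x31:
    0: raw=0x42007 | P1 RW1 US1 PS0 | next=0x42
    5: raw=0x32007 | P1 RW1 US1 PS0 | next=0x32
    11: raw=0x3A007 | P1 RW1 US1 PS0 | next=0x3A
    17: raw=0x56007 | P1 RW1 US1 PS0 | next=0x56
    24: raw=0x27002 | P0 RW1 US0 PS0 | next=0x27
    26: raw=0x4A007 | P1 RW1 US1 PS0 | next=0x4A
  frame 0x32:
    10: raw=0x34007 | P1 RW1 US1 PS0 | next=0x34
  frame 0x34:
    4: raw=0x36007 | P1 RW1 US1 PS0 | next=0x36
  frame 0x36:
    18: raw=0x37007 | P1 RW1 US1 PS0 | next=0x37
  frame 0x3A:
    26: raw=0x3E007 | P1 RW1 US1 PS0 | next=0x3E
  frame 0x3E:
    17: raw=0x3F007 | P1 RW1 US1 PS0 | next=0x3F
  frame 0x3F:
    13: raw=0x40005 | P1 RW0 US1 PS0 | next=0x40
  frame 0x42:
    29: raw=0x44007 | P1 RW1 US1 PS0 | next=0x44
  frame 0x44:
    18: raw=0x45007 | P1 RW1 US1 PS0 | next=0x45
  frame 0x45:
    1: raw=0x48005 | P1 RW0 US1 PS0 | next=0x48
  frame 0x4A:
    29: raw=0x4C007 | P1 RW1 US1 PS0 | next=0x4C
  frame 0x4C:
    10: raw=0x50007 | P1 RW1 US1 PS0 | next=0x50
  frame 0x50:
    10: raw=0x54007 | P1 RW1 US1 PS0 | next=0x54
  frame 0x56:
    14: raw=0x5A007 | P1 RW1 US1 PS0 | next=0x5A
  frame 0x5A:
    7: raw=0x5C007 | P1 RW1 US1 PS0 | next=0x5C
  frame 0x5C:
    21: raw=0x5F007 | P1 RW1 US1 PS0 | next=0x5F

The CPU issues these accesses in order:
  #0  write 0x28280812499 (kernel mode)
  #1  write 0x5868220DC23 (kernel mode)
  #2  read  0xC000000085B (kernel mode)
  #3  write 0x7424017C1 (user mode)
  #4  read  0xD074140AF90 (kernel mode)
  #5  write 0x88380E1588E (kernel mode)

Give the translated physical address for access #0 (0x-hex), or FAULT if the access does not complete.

Walk each access:
#0 VA=0x28280812499 (w,kernel):
  [0] read 0x31 idx=5: raw=0x32007 flags P=1 W=1 U=1 S=0
  [1] read 0x32 idx=10: raw=0x34007 flags P=1 W=1 U=1 S=0
  [2] read 0x34 idx=4: raw=0x36007 flags P=1 W=1 U=1 S=0
  [3] read 0x36 idx=18: raw=0x37007 flags P=1 W=1 U=1 S=0
  ⇒ phys 0x37499  [4 reads]
#1 VA=0x5868220DC23 (w,kernel):
  [0] read 0x31 idx=11: raw=0x3A007 flags P=1 W=1 U=1 S=0
  [1] read 0x3A idx=26: raw=0x3E007 flags P=1 W=1 U=1 S=0
  [2] read 0x3E idx=17: raw=0x3F007 flags P=1 W=1 U=1 S=0
  [3] read 0x3F idx=13: raw=0x40005 flags P=1 W=0 U=1 S=0
  → PROTECTION_VIOLATION  (4 entries read)
#2 VA=0xC000000085B (r,kernel):
  [0] read 0x31 idx=24: raw=0x27002 flags P=0 W=1 U=0 S=0
  → PAGE_NOT_PRESENT  (1 entries read)
#3 VA=0x7424017C1 (w,user):
  [0] read 0x31 idx=0: raw=0x42007 flags P=1 W=1 U=1 S=0
  [1] read 0x42 idx=29: raw=0x44007 flags P=1 W=1 U=1 S=0
  [2] read 0x44 idx=18: raw=0x45007 flags P=1 W=1 U=1 S=0
  [3] read 0x45 idx=1: raw=0x48005 flags P=1 W=0 U=1 S=0
  → PROTECTION_VIOLATION  (4 entries read)
#4 VA=0xD074140AF90 (r,kernel):
  [0] read 0x31 idx=26: raw=0x4A007 flags P=1 W=1 U=1 S=0
  [1] read 0x4A idx=29: raw=0x4C007 flags P=1 W=1 U=1 S=0
  [2] read 0x4C idx=10: raw=0x50007 flags P=1 W=1 U=1 S=0
  [3] read 0x50 idx=10: raw=0x54007 flags P=1 W=1 U=1 S=0
  ⇒ phys 0x54F90  [4 reads]
#5 VA=0x88380E1588E (w,kernel):
  [0] read 0x31 idx=17: raw=0x56007 flags P=1 W=1 U=1 S=0
  [1] read 0x56 idx=14: raw=0x5A007 flags P=1 W=1 U=1 S=0
  [2] read 0x5A idx=7: raw=0x5C007 flags P=1 W=1 U=1 S=0
  [3] read 0x5C idx=21: raw=0x5F007 flags P=1 W=1 U=1 S=0
  ⇒ phys 0x5F88E  [4 reads]

Access #0 PA: 0x37499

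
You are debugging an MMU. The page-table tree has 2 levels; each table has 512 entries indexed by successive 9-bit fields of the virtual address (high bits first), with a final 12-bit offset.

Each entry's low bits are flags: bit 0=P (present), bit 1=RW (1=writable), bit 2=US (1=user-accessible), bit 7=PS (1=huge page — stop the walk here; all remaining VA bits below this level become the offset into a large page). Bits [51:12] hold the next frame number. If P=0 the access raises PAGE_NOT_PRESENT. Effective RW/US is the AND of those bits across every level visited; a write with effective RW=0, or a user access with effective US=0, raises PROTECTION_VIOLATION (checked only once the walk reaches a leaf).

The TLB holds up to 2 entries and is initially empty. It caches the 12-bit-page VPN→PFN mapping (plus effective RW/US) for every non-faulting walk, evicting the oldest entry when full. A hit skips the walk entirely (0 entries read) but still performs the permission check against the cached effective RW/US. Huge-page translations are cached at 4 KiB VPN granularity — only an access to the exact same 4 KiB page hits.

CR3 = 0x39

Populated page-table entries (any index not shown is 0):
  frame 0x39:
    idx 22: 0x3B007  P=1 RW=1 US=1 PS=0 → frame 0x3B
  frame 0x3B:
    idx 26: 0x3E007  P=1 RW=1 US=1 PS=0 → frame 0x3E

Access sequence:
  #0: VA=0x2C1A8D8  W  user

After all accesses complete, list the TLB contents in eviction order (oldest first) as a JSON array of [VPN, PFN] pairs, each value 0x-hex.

Trace:
#0 VA=0x2C1A8D8 (w,user):
  [0] read 0x39 idx=22: raw=0x3B007 flags P=1 W=1 U=1 S=0
  [1] read 0x3B idx=26: raw=0x3E007 flags P=1 W=1 U=1 S=0
  → PA=0x3E8D8  (2 entries read)

TLB: [["0x2C1A", "0x3E"]]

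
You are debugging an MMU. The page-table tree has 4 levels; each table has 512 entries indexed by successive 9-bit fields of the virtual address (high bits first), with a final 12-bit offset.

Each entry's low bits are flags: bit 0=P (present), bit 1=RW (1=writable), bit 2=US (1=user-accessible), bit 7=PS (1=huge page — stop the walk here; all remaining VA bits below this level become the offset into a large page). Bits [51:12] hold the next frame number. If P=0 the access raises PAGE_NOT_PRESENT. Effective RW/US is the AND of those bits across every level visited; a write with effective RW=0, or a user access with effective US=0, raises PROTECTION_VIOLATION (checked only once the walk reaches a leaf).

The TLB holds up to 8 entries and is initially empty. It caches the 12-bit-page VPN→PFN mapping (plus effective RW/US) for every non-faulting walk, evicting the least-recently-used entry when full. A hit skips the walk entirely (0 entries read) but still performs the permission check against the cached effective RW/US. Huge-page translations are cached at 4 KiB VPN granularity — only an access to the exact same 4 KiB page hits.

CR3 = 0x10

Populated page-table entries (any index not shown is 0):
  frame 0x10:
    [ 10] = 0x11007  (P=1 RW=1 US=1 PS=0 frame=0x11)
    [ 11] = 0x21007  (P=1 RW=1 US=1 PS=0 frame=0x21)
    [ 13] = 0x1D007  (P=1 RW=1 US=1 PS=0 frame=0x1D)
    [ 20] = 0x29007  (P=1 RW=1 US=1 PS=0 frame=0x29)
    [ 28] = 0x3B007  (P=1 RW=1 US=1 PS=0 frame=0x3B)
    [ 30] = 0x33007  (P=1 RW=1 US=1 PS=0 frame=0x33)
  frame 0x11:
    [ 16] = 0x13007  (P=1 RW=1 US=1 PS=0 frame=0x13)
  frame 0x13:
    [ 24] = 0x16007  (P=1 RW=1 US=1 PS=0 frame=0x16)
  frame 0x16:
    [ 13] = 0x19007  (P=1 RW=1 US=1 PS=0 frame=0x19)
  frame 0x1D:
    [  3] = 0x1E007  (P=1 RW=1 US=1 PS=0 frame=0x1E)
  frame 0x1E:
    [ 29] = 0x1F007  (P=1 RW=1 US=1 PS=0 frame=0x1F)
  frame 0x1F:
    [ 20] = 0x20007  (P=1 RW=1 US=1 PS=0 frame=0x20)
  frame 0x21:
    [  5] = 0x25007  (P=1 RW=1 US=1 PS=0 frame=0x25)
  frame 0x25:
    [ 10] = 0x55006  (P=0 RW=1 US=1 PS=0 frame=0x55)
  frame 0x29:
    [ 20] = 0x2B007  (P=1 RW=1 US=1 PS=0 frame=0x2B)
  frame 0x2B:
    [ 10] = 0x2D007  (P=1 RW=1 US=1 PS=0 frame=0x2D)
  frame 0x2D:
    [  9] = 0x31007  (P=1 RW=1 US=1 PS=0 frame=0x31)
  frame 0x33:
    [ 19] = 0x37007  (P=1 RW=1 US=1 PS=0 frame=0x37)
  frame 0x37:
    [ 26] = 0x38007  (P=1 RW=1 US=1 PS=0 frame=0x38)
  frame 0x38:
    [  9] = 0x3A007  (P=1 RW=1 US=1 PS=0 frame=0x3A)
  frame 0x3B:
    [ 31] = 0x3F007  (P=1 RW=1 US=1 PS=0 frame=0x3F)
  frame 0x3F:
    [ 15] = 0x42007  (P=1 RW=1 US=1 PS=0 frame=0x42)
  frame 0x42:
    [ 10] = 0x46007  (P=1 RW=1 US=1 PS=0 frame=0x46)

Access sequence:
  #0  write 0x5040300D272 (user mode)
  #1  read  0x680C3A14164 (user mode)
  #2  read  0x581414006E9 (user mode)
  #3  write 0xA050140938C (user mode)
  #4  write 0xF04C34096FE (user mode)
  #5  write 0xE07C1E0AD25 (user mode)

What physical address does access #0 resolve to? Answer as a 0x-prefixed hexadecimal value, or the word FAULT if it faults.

Trace:
#0 VA=0x5040300D272 (w,user):
  lvl0: tbl 0x10, slot 10 ⇒ 0x11007 (P1/RW1/US1/PS0)
  lvl1: tbl 0x11, slot 16 ⇒ 0x13007 (P1/RW1/US1/PS0)
  lvl2: tbl 0x13, slot 24 ⇒ 0x16007 (P1/RW1/US1/PS0)
  lvl3: tbl 0x16, slot 13 ⇒ 0x19007 (P1/RW1/US1/PS0)
  ⇒ phys 0x19272  [4 reads]
#1 VA=0x680C3A14164 (r,user):
  lvl0: tbl 0x10, slot 13 ⇒ 0x1D007 (P1/RW1/US1/PS0)
  lvl1: tbl 0x1D, slot 3 ⇒ 0x1E007 (P1/RW1/US1/PS0)
  lvl2: tbl 0x1E, slot 29 ⇒ 0x1F007 (P1/RW1/US1/PS0)
  lvl3: tbl 0x1F, slot 20 ⇒ 0x20007 (P1/RW1/US1/PS0)
  ⇒ phys 0x20164  [4 reads]
#2 VA=0x581414006E9 (r,user):
  lvl0: tbl 0x10, slot 11 ⇒ 0x21007 (P1/RW1/US1/PS0)
  lvl1: tbl 0x21, slot 5 ⇒ 0x25007 (P1/RW1/US1/PS0)
  lvl2: tbl 0x25, slot 10 ⇒ 0x55006 (P0/RW1/US1/PS0)
  → PAGE_NOT_PRESENT  (3 entries read)
#3 VA=0xA050140938C (w,user):
  lvl0: tbl 0x10, slot 20 ⇒ 0x29007 (P1/RW1/US1/PS0)
  lvl1: tbl 0x29, slot 20 ⇒ 0x2B007 (P1/RW1/US1/PS0)
  lvl2: tbl 0x2B, slot 10 ⇒ 0x2D007 (P1/RW1/US1/PS0)
  lvl3: tbl 0x2D, slot 9 ⇒ 0x31007 (P1/RW1/US1/PS0)
  ⇒ phys 0x3138C  [4 reads]
#4 VA=0xF04C34096FE (w,user):
  lvl0: tbl 0x10, slot 30 ⇒ 0x33007 (P1/RW1/US1/PS0)
  lvl1: tbl 0x33, slot 19 ⇒ 0x37007 (P1/RW1/US1/PS0)
  lvl2: tbl 0x37, slot 26 ⇒ 0x38007 (P1/RW1/US1/PS0)
  lvl3: tbl 0x38, slot 9 ⇒ 0x3A007 (P1/RW1/US1/PS0)
  ⇒ phys 0x3A6FE  [4 reads]
#5 VA=0xE07C1E0AD25 (w,user):
  lvl0: tbl 0x10, slot 28 ⇒ 0x3B007 (P1/RW1/US1/PS0)
  lvl1: tbl 0x3B, slot 31 ⇒ 0x3F007 (P1/RW1/US1/PS0)
  lvl2: tbl 0x3F, slot 15 ⇒ 0x42007 (P1/RW1/US1/PS0)
  lvl3: tbl 0x42, slot 10 ⇒ 0x46007 (P1/RW1/US1/PS0)
  ⇒ phys 0x46D25  [4 reads]

Access #0 PA: 0x19272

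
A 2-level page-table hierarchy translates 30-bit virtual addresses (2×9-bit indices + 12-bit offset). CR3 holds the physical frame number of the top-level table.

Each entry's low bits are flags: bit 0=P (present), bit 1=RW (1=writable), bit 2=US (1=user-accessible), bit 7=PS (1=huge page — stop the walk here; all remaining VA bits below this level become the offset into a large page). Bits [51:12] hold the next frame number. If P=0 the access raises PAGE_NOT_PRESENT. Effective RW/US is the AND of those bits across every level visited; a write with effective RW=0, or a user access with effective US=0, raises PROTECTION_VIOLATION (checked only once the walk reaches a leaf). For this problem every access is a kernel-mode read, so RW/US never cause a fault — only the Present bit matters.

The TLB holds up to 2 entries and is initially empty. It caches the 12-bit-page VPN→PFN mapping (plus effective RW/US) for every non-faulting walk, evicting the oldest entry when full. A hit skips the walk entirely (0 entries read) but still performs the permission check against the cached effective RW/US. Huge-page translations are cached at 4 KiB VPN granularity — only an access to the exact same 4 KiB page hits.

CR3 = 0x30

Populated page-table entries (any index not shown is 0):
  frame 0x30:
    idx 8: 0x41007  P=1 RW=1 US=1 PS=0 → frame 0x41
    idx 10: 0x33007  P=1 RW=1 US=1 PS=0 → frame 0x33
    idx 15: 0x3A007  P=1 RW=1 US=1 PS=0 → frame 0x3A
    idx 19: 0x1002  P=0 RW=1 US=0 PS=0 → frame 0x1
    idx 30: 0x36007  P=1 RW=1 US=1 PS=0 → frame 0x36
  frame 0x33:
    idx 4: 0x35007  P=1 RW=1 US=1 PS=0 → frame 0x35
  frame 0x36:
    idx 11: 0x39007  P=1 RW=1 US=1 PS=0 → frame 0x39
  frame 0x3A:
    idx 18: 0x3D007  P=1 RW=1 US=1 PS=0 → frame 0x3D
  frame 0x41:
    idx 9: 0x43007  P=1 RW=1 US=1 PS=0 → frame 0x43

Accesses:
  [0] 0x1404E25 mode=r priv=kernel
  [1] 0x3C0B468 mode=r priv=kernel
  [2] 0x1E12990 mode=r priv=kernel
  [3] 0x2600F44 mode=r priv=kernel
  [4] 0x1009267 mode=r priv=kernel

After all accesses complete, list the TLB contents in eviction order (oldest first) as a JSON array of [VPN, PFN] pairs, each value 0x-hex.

Trace:
#0 VA=0x1404E25 (r,kernel):
  L0: frame=0x30 idx=10 entry=0x33007 [P=1 RW=1 US=1 PS=0]
  L1: frame=0x33 idx=4 entry=0x35007 [P=1 RW=1 US=1 PS=0]
  → PA=0x35E25  (2 entries read)
#1 VA=0x3C0B468 (r,kernel):
  L0: frame=0x30 idx=30 entry=0x36007 [P=1 RW=1 US=1 PS=0]
  L1: frame=0x36 idx=11 entry=0x39007 [P=1 RW=1 US=1 PS=0]
  → PA=0x39468  (2 entries read)
#2 VA=0x1E12990 (r,kernel):
  L0: frame=0x30 idx=15 entry=0x3A007 [P=1 RW=1 US=1 PS=0]
  L1: frame=0x3A idx=18 entry=0x3D007 [P=1 RW=1 US=1 PS=0]
  → PA=0x3D990  (2 entries read)
#3 VA=0x2600F44 (r,kernel):
  L0: frame=0x30 idx=19 entry=0x1002 [P=0 RW=1 US=0 PS=0]
  → PAGE_NOT_PRESENT  (1 entries read)
#4 VA=0x1009267 (r,kernel):
  L0: frame=0x30 idx=8 entry=0x41007 [P=1 RW=1 US=1 PS=0]
  L1: frame=0x41 idx=9 entry=0x43007 [P=1 RW=1 US=1 PS=0]
  → PA=0x43267  (2 entries read)

TLB: [["0x1E12", "0x3D"], ["0x1009", "0x43"]]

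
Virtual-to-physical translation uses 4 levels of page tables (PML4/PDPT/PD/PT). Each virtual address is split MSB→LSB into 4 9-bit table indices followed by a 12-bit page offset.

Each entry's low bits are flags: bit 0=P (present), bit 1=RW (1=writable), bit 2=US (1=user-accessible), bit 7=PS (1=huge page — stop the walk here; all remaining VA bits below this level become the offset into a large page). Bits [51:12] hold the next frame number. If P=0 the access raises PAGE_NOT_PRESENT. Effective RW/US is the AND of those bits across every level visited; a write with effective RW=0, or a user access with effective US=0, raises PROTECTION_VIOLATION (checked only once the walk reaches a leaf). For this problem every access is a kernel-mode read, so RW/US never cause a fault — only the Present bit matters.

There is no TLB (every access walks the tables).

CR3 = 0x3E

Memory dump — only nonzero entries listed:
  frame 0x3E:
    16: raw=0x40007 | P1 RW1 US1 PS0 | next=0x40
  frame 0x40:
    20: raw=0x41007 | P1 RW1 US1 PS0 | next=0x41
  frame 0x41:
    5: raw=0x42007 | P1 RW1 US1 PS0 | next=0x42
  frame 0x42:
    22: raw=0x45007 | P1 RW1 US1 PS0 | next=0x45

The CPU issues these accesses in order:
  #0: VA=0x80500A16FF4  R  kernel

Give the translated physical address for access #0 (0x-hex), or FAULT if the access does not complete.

Trace:
#0 VA=0x80500A16FF4 (r,kernel):
  L0: frame=0x3E idx=16 entry=0x40007 [P=1 RW=1 US=1 PS=0]
  L1: frame=0x40 idx=20 entry=0x41007 [P=1 RW=1 US=1 PS=0]
  L2: frame=0x41 idx=5 entry=0x42007 [P=1 RW=1 US=1 PS=0]
  L3: frame=0x42 idx=22 entry=0x45007 [P=1 RW=1 US=1 PS=0]
  → PA=0x45FF4  (4 entries read)

Access #0 PA: 0x45FF4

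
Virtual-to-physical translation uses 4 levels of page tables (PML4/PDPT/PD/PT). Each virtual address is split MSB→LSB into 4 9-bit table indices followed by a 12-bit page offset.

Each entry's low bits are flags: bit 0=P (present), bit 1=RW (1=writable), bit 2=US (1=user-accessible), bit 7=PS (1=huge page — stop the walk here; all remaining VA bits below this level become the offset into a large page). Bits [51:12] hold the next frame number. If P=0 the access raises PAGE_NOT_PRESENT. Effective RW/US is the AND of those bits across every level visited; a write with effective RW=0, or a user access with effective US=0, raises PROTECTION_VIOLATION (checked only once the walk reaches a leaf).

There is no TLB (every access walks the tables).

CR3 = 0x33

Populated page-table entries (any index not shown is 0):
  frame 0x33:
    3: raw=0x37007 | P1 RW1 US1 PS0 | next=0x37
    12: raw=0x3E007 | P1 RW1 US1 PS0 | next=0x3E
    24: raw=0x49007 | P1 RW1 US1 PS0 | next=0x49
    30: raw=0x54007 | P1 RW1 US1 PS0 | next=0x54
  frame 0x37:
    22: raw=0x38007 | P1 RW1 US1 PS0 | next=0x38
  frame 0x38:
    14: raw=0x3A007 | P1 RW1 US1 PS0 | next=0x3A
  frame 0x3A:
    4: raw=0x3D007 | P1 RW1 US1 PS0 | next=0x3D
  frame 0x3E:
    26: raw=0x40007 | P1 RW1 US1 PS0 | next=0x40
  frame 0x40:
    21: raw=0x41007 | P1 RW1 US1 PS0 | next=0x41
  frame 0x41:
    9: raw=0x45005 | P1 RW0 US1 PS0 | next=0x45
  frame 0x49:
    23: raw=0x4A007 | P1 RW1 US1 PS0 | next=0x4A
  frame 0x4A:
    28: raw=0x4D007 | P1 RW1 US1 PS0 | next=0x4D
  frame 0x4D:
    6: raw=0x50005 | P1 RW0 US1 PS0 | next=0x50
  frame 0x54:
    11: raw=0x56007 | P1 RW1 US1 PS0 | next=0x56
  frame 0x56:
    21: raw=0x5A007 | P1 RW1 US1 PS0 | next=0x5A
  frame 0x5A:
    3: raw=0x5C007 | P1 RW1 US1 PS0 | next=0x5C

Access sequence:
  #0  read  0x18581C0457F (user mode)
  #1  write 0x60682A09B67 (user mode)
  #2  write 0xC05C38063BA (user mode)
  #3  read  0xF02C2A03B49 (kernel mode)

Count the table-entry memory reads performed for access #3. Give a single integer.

Per-access translation:
#0 VA=0x18581C0457F (r,user):
  [0] read 0x33 idx=3: raw=0x37007 flags P=1 W=1 U=1 S=0
  [1] read 0x37 idx=22: raw=0x38007 flags P=1 W=1 U=1 S=0
  [2] read 0x38 idx=14: raw=0x3A007 flags P=1 W=1 U=1 S=0
  [3] read 0x3A idx=4: raw=0x3D007 flags P=1 W=1 U=1 S=0
  → PA=0x3D57F  (4 entries read)
#1 VA=0x60682A09B67 (w,user):
  [0] read 0x33 idx=12: raw=0x3E007 flags P=1 W=1 U=1 S=0
  [1] read 0x3E idx=26: raw=0x40007 flags P=1 W=1 U=1 S=0
  [2] read 0x40 idx=21: raw=0x41007 flags P=1 W=1 U=1 S=0
  [3] read 0x41 idx=9: raw=0x45005 flags P=1 W=0 U=1 S=0
  ✗ PROTECTION_VIOLATION  [4 reads]
#2 VA=0xC05C38063BA (w,user):
  [0] read 0x33 idx=24: raw=0x49007 flags P=1 W=1 U=1 S=0
  [1] read 0x49 idx=23: raw=0x4A007 flags P=1 W=1 U=1 S=0
  [2] read 0x4A idx=28: raw=0x4D007 flags P=1 W=1 U=1 S=0
  [3] read 0x4D idx=6: raw=0x50005 flags P=1 W=0 U=1 S=0
  ✗ PROTECTION_VIOLATION  [4 reads]
#3 VA=0xF02C2A03B49 (r,kernel):
  [0] read 0x33 idx=30: raw=0x54007 flags P=1 W=1 U=1 S=0
  [1] read 0x54 idx=11: raw=0x56007 flags P=1 W=1 U=1 S=0
  [2] read 0x56 idx=21: raw=0x5A007 flags P=1 W=1 U=1 S=0
  [3] read 0x5A idx=3: raw=0x5C007 flags P=1 W=1 U=1 S=0
  → PA=0x5CB49  (4 entries read)

Entries read for #3: 4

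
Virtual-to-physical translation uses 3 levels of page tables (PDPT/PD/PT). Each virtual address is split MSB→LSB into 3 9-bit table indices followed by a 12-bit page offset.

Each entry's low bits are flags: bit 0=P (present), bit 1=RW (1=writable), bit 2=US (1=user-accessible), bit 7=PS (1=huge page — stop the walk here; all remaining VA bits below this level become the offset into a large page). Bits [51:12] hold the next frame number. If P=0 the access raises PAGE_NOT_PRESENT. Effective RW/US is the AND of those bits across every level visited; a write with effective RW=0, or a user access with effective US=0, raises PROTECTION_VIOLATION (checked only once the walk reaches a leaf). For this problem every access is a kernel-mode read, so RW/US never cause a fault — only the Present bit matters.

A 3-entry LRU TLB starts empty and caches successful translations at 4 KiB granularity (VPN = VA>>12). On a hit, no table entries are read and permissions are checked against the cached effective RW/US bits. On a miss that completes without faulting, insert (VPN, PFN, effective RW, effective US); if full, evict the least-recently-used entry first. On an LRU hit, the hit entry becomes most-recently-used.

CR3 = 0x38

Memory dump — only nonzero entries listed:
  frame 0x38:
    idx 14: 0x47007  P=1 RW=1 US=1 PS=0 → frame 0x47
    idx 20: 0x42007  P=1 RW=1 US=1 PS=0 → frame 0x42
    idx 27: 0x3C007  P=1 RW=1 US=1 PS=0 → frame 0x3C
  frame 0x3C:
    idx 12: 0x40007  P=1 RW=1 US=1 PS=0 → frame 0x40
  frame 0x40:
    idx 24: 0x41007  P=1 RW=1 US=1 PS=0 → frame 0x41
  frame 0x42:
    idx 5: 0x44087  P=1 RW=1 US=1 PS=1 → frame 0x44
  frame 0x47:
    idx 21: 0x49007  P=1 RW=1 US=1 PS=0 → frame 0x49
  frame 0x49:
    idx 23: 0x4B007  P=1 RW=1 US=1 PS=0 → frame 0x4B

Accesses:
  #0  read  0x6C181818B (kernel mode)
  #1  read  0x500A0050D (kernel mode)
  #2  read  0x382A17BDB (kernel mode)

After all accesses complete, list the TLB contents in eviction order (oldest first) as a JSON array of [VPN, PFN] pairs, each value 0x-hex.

Walk each access:
#0 VA=0x6C181818B (r,kernel):
  L0: frame=0x38 idx=27 entry=0x3C007 [P=1 RW=1 US=1 PS=0]
  L1: frame=0x3C idx=12 entry=0x40007 [P=1 RW=1 US=1 PS=0]
  L2: frame=0x40 idx=24 entry=0x41007 [P=1 RW=1 US=1 PS=0]
  → PA=0x4118B  (3 entries read)
#1 VA=0x500A0050D (r,kernel):
  L0: frame=0x38 idx=20 entry=0x42007 [P=1 RW=1 US=1 PS=0]
  L1: frame=0x42 idx=5 entry=0x44087 [P=1 RW=1 US=1 PS=1]
  → PA=0x4450D (huge @L1)  (2 entries read)
#2 VA=0x382A17BDB (r,kernel):
  L0: frame=0x38 idx=14 entry=0x47007 [P=1 RW=1 US=1 PS=0]
  L1: frame=0x47 idx=21 entry=0x49007 [P=1 RW=1 US=1 PS=0]
  L2: frame=0x49 idx=23 entry=0x4B007 [P=1 RW=1 US=1 PS=0]
  → PA=0x4BBDB  (3 entries read)

TLB: [["0x6C1818", "0x41"], ["0x500A00", "0x44"], ["0x382A17", "0x4B"]]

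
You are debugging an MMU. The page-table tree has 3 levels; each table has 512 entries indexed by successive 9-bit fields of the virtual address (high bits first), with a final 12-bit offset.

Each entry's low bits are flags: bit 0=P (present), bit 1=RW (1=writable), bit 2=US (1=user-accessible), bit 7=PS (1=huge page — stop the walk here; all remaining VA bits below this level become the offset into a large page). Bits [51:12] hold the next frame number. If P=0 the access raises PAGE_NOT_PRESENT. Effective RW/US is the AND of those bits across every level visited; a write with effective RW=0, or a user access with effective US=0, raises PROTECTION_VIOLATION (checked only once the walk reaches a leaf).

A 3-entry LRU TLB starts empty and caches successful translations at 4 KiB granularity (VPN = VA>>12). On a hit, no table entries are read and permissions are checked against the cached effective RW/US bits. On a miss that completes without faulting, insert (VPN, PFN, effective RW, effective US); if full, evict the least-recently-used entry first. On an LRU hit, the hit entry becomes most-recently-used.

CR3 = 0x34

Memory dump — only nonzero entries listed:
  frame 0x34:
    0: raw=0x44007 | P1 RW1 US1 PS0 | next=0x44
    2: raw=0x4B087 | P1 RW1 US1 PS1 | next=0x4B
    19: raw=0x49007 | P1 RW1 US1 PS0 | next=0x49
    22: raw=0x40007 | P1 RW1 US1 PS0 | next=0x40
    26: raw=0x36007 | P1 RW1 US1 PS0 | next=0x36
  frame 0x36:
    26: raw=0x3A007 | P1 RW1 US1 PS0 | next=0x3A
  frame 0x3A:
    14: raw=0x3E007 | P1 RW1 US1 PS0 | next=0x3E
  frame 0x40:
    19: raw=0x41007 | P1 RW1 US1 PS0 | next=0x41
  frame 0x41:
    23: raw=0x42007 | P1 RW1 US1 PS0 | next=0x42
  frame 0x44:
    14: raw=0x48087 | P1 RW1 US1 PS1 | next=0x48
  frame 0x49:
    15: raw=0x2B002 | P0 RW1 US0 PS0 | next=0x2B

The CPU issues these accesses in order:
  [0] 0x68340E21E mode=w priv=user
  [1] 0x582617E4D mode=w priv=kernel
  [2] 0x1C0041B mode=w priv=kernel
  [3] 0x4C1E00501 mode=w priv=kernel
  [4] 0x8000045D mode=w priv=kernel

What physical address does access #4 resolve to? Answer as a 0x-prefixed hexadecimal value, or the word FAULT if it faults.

Walk each access:
#0 VA=0x68340E21E (w,user):
  lvl0: tbl 0x34, slot 26 ⇒ 0x36007 (P1/RW1/US1/PS0)
  lvl1: tbl 0x36, slot 26 ⇒ 0x3A007 (P1/RW1/US1/PS0)
  lvl2: tbl 0x3A, slot 14 ⇒ 0x3E007 (P1/RW1/US1/PS0)
  → PA=0x3E21E  (3 entries read)
#1 VA=0x582617E4D (w,kernel):
  lvl0: tbl 0x34, slot 22 ⇒ 0x40007 (P1/RW1/US1/PS0)
  lvl1: tbl 0x40, slot 19 ⇒ 0x41007 (P1/RW1/US1/PS0)
  lvl2: tbl 0x41, slot 23 ⇒ 0x42007 (P1/RW1/US1/PS0)
  → PA=0x42E4D  (3 entries read)
#2 VA=0x1C0041B (w,kernel):
  lvl0: tbl 0x34, slot 0 ⇒ 0x44007 (P1/RW1/US1/PS0)
  lvl1: tbl 0x44, slot 14 ⇒ 0x48087 (P1/RW1/US1/PS1)
  → PA=0x4841B (huge @L1)  (2 entries read)
#3 VA=0x4C1E00501 (w,kernel):
  lvl0: tbl 0x34, slot 19 ⇒ 0x49007 (P1/RW1/US1/PS0)
  lvl1: tbl 0x49, slot 15 ⇒ 0x2B002 (P0/RW1/US0/PS0)
  → PAGE_NOT_PRESENT  (2 entries read)
#4 VA=0x8000045D (w,kernel):
  lvl0: tbl 0x34, slot 2 ⇒ 0x4B087 (P1/RW1/US1/PS1)
  → PA=0x4B45D (huge @L0)  (1 entries read)

Access #4 PA: 0x4B45D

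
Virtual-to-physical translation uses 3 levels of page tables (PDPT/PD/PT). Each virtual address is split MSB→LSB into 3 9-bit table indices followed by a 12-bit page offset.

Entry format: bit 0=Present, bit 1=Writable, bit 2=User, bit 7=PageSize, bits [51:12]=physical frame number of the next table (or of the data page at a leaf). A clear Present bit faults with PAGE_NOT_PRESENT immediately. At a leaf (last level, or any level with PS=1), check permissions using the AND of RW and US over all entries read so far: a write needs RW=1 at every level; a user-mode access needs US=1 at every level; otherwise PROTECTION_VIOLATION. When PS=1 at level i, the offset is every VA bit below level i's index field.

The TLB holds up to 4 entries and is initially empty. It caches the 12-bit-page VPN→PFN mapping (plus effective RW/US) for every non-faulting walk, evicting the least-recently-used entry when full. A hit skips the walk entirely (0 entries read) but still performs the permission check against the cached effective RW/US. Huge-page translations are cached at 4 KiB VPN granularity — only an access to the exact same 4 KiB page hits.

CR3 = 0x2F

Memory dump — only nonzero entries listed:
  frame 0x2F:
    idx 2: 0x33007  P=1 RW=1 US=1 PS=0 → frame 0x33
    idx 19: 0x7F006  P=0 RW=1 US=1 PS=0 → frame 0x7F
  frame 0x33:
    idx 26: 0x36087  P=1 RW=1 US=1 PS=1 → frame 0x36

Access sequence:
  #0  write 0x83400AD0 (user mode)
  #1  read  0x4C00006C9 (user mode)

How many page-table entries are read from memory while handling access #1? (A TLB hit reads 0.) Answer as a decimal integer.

Trace:
#0 VA=0x83400AD0 (w,user):
  lvl0: tbl 0x2F, slot 2 ⇒ 0x33007 (P1/RW1/US1/PS0)
  lvl1: tbl 0x33, slot 26 ⇒ 0x36087 (P1/RW1/US1/PS1)
  ⇒ phys 0x36AD0 (huge @L1)  [2 reads]
#1 VA=0x4C00006C9 (r,user):
  lvl0: tbl 0x2F, slot 19 ⇒ 0x7F006 (P0/RW1/US1/PS0)
  → PAGE_NOT_PRESENT  (1 entries read)

Entries read for #1: 1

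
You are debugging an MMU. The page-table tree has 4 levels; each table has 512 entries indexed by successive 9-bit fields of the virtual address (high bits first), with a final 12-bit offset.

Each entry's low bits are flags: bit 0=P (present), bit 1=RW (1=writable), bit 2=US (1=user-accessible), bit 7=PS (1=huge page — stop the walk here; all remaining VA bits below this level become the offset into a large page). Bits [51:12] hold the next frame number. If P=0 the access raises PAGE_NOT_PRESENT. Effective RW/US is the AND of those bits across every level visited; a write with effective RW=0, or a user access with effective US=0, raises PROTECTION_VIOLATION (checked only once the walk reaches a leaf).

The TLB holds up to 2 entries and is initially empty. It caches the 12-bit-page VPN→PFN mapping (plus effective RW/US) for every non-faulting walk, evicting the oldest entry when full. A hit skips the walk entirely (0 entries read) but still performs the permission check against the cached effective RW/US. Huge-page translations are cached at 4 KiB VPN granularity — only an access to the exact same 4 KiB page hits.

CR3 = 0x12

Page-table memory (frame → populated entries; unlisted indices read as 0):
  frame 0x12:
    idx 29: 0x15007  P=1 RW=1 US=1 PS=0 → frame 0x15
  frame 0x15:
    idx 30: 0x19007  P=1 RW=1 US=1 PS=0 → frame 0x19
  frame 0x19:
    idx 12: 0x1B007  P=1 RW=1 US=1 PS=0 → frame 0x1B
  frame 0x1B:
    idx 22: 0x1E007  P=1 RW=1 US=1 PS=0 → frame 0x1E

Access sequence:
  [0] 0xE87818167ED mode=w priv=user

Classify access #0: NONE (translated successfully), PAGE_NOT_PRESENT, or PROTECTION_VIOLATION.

Per-access translation:
#0 VA=0xE87818167ED (w,user):
  L0: frame=0x12 idx=29 entry=0x15007 [P=1 RW=1 US=1 PS=0]
  L1: frame=0x15 idx=30 entry=0x19007 [P=1 RW=1 US=1 PS=0]
  L2: frame=0x19 idx=12 entry=0x1B007 [P=1 RW=1 US=1 PS=0]
  L3: frame=0x1B idx=22 entry=0x1E007 [P=1 RW=1 US=1 PS=0]
  ✓ 0x1E7ED  — 4 lookups

Access #0 fault: NONE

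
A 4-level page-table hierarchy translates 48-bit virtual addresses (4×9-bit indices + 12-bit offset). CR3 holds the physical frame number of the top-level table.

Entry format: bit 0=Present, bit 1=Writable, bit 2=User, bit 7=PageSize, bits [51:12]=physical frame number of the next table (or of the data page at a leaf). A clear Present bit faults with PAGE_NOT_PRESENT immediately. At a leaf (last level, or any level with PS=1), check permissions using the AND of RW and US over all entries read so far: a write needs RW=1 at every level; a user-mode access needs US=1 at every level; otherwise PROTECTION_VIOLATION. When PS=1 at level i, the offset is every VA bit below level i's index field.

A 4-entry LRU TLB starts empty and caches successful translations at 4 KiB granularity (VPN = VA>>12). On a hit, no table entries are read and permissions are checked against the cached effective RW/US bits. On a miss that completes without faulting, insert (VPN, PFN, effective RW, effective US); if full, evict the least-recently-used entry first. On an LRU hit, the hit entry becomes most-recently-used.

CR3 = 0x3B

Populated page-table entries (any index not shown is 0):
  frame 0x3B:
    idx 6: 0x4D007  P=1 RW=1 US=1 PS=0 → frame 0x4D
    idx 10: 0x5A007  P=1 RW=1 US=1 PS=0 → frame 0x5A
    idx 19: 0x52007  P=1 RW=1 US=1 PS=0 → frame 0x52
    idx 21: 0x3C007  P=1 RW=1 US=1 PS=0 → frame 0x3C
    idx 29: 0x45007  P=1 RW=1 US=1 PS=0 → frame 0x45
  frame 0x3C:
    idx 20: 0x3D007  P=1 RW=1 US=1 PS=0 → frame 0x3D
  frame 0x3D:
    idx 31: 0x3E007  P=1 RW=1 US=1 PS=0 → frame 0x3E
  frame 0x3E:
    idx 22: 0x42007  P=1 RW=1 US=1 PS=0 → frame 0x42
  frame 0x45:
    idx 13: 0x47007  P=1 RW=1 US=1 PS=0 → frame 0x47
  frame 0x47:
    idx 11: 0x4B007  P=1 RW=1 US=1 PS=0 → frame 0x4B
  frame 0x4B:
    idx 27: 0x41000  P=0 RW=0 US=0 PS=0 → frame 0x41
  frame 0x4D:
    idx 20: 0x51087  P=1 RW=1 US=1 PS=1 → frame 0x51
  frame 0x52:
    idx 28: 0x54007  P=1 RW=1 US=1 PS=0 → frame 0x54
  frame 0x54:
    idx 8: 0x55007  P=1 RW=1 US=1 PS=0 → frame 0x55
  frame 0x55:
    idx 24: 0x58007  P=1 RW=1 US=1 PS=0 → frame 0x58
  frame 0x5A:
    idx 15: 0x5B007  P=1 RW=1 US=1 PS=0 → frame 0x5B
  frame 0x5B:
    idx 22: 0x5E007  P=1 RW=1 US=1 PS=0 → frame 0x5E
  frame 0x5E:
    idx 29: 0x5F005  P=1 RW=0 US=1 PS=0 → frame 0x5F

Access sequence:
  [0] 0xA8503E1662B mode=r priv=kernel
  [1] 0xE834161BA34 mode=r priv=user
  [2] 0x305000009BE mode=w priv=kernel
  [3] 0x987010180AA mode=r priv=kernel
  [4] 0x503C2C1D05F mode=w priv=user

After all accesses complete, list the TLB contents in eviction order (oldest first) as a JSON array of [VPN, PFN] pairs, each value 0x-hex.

Walk each access:
#0 VA=0xA8503E1662B (r,kernel):
  lvl0: tbl 0x3B, slot 21 ⇒ 0x3C007 (P1/RW1/US1/PS0)
  lvl1: tbl 0x3C, slot 20 ⇒ 0x3D007 (P1/RW1/US1/PS0)
  lvl2: tbl 0x3D, slot 31 ⇒ 0x3E007 (P1/RW1/US1/PS0)
  lvl3: tbl 0x3E, slot 22 ⇒ 0x42007 (P1/RW1/US1/PS0)
  → PA=0x4262B  (4 entries read)
#1 VA=0xE834161BA34 (r,user):
  lvl0: tbl 0x3B, slot 29 ⇒ 0x45007 (P1/RW1/US1/PS0)
  lvl1: tbl 0x45, slot 13 ⇒ 0x47007 (P1/RW1/US1/PS0)
  lvl2: tbl 0x47, slot 11 ⇒ 0x4B007 (P1/RW1/US1/PS0)
  lvl3: tbl 0x4B, slot 27 ⇒ 0x41000 (P0/RW0/US0/PS0)
  → PAGE_NOT_PRESENT  (4 entries read)
#2 VA=0x305000009BE (w,kernel):
  lvl0: tbl 0x3B, slot 6 ⇒ 0x4D007 (P1/RW1/US1/PS0)
  lvl1: tbl 0x4D, slot 20 ⇒ 0x51087 (P1/RW1/US1/PS1)
  → PA=0x519BE (huge @L1)  (2 entries read)
#3 VA=0x987010180AA (r,kernel):
  lvl0: tbl 0x3B, slot 19 ⇒ 0x52007 (P1/RW1/US1/PS0)
  lvl1: tbl 0x52, slot 28 ⇒ 0x54007 (P1/RW1/US1/PS0)
  lvl2: tbl 0x54, slot 8 ⇒ 0x55007 (P1/RW1/US1/PS0)
  lvl3: tbl 0x55, slot 24 ⇒ 0x58007 (P1/RW1/US1/PS0)
  → PA=0x580AA  (4 entries read)
#4 VA=0x503C2C1D05F (w,user):
  lvl0: tbl 0x3B, slot 10 ⇒ 0x5A007 (P1/RW1/US1/PS0)
  lvl1: tbl 0x5A, slot 15 ⇒ 0x5B007 (P1/RW1/US1/PS0)
  lvl2: tbl 0x5B, slot 22 ⇒ 0x5E007 (P1/RW1/US1/PS0)
  lvl3: tbl 0x5E, slot 29 ⇒ 0x5F005 (P1/RW0/US1/PS0)
  → PROTECTION_VIOLATION  (4 entries read)

TLB: [["0xA8503E16", "0x42"], ["0x30500000", "0x51"], ["0x98701018", "0x58"]]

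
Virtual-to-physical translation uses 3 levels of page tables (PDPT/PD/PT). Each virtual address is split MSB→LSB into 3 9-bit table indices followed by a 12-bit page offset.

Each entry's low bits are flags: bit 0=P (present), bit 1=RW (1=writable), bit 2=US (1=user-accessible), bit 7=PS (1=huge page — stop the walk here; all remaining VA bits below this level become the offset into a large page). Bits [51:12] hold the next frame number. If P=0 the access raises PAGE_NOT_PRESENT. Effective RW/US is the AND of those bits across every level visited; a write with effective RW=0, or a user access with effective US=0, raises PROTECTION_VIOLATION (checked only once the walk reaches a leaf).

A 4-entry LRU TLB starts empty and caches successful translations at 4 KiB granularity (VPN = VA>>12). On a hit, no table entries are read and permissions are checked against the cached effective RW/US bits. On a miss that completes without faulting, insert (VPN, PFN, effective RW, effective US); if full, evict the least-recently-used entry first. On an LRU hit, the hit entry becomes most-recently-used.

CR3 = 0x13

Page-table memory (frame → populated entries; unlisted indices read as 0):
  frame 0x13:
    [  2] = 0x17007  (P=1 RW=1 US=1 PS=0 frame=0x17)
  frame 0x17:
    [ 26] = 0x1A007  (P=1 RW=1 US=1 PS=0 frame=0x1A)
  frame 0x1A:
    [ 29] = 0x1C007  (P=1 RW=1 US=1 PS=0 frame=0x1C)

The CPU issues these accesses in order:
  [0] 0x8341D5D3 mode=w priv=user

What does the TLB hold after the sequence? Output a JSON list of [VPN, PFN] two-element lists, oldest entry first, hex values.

Walk each access:
#0 VA=0x8341D5D3 (w,user):
  lvl0: tbl 0x13, slot 2 ⇒ 0x17007 (P1/RW1/US1/PS0)
  lvl1: tbl 0x17, slot 26 ⇒ 0x1A007 (P1/RW1/US1/PS0)
  lvl2: tbl 0x1A, slot 29 ⇒ 0x1C007 (P1/RW1/US1/PS0)
  ⇒ phys 0x1C5D3  [3 reads]

TLB: [["0x8341D", "0x1C"]]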